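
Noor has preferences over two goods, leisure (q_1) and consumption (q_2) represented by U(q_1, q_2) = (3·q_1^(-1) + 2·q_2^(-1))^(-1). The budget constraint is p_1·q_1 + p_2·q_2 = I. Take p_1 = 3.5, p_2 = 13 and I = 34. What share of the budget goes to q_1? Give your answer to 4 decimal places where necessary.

MRS = MU_q_1/MU_q_2 = (3/2)·(q_2/q_1)^(2). Set equal to p_1/p_2.
Solve for the ratio: q_2/q_1 = [(2/3)·p_1/p_2]^(0.5).
Substitute q_2 = (q_2/q_1)·q_1 into the budget: q_1* = I/(p_1 + p_2·(q_2/q_1)).
Numerically q_2/q_1 = 0.423659, so q_1* = 34/(3.5 + 13·0.423659) = 3.7746 and q_2* = 0.423659·3.7746 = 1.5991.
Expenditure on q_1: 3.5·3.7746 = 13.2111; share = 0.3886.

share on q_1 = 0.3886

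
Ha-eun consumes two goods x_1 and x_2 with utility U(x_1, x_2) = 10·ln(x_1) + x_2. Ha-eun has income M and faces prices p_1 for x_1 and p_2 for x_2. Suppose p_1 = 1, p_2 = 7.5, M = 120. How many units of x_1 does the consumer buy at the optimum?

x_1* = 75

So x_1*(p_1,p_2) = 10·p_2/p_1, independent of income; and x_2* = (M − 10·p_2)/p_2.
At the given prices: x_1* = 10·7.5/1 = 75.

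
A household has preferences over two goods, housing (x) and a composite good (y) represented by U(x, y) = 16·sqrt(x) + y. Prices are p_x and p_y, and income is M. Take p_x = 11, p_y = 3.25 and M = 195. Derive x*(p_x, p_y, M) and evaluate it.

x* = 5.5868

MU_x = 8/√x, MU_y = 1. Tangency: 8/√x = p_x/p_y.
Solve: √x = 8·p_y/p_x, so x*(p_x,p_y) = (8·p_y/p_x)², and y* = (M − p_x·x*)/p_y.
Plugging in: x* = (8·3.25/11)² = 5.5868.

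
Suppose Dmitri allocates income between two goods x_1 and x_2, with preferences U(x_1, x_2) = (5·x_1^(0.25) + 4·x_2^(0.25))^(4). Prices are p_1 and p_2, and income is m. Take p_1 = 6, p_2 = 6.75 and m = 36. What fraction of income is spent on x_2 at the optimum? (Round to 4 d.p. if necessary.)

Numerically x_2/x_1 = 0.634722, so x_1* = 36/(6 + 6.75·0.634722) = 3.5005 and x_2* = 0.634722·3.5005 = 2.2218.
Expenditure on x_2: 6.75·2.2218 = 14.9973; share = 0.4166.

share on x_2 = 0.4166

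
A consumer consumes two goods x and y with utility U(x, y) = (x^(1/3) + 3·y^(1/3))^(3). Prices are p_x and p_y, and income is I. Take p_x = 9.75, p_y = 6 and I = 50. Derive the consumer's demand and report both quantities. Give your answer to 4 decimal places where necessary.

MU_x ∝ x^(-2/3), MU_y ∝ 3·y^(-2/3), so MRS = (1/3)·(y/x)^(2/3) = p_x/p_y.
Hence y/x = (3·p_x/p_y)^(1/(2/3)), i.e. raised to the 1.5 power.
With the ratio pinned down, the budget gives x* = I/(p_x + p_y·(y/x)) and y* = (y/x)·x*.
Numerically y/x = 10.763709, so x* = 50/(9.75 + 6·10.763709) = 0.6727 and y* = 10.763709·0.6727 = 7.2403.

x* = 0.6727, y* = 7.2403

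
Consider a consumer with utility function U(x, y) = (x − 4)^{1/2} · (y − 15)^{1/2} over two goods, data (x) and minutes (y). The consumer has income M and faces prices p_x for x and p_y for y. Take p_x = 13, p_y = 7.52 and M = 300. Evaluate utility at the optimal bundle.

Let x' = x−4, y' = y−15. MRS = y'/x' = p_x/p_y.
After buying the subsistence bundle (4, 15), a share 0.5 of the remaining income goes to x: x* = 4 + 0.5·(M − 4p_x − 15p_y)/p_x.
Discretionary income = 300 − 4·13 − 15·7.52 = 135.2; x* = 4 + 0.5·135.2/13 = 9.2; y* = 15 + 0.5·135.2/7.52 = 23.9894.
Utility at the optimum: U(9.2, 23.9894) = 6.837.

V = 6.837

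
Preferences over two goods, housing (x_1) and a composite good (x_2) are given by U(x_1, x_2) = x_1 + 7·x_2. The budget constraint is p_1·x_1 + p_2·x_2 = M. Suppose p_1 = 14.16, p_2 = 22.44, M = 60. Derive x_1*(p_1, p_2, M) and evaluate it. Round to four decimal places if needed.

x_1* = 0

Perfect substitutes: compare marginal utility per dollar. 1/p_1 vs 7/p_2 → 0.0706 vs 0.3119.
x_2 gives more utility per dollar, so spend all income on x_2: x_2* = M/p_2, x_1* = 0.
Numerically: x_1* = 0, x_2* = 2.6738.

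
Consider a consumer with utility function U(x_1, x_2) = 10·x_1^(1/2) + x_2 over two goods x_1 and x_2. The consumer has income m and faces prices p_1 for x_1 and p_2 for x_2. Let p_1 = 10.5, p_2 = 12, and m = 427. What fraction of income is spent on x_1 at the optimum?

share on x_1 = 0.8029

Solve: √x_1 = 5·p_2/p_1, so x_1*(p_1,p_2) = (5·p_2/p_1)², and x_2* = (m − p_1·x_1*)/p_2.
Plugging in: x_1* = (5·12/10.5)² = 32.6531, x_2* = 7.0119.
Expenditure on x_1: 10.5·32.6531 = 342.8571; share = 0.8029.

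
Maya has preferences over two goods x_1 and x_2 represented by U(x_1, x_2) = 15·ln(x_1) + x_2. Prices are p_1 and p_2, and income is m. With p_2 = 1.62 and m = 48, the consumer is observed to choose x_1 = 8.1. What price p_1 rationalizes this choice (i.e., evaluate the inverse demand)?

MU_x_1 = 15/x_1, MU_x_2 = 1. Tangency: 15/x_1 = p_1/p_2.
So x_1*(p_1,p_2) = 15·p_2/p_1, independent of income; and x_2* = (m − 15·p_2)/p_2.
Set x_1* = 8.1 in the demand function and solve for p_1: p_1 = 3.

p_1 = 3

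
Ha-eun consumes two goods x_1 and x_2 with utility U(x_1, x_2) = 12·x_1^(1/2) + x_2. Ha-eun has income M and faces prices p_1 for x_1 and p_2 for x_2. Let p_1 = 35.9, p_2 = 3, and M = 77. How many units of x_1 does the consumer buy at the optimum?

Set MRS = p_1/p_2: 6·x_1^(−1/2) = p_1/p_2.
Solve: √x_1 = 6·p_2/p_1, so x_1*(p_1,p_2) = (6·p_2/p_1)², and x_2* = (M − p_1·x_1*)/p_2.
Plugging in: x_1* = (6·3/35.9)² = 0.2514.

x_1* = 0.2514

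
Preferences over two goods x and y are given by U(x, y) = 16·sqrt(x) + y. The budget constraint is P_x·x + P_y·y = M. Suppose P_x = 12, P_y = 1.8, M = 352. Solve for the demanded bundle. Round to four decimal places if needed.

Set MRS = P_x/P_y: 8·x^(−1/2) = P_x/P_y.
Solve: √x = 8·P_y/P_x, so x*(P_x,P_y) = (8·P_y/P_x)², and y* = (M − P_x·x*)/P_y.
Plugging in: x* = (8·1.8/12)² = 1.44, y* = 185.9556.

x* = 1.44, y* = 185.9556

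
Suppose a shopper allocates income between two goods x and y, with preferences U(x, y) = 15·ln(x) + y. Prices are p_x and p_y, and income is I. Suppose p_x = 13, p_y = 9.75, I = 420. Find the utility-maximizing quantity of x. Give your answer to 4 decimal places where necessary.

x* = 11.25

MU_x = 15/x, MU_y = 1. Tangency: 15/x = p_x/p_y.
So x*(p_x,p_y) = 15·p_y/p_x, independent of income; and y* = (I − 15·p_y)/p_y.
At the given prices: x* = 15·9.75/13 = 11.25.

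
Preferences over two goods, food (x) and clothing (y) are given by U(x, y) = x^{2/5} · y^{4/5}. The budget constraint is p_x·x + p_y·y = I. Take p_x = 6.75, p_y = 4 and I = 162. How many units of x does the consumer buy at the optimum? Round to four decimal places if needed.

Demand: x*(p_x,p_y,I) = 1/3·I/p_x and y* = 2/3·I/p_y.
At p_x=6.75, p_y=4, I=162: x* = 1/3·162/6.75 = 8.

x* = 8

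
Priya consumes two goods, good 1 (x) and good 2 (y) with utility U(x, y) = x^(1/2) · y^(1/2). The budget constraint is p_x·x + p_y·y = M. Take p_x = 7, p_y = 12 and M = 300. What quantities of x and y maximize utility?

MU_x/MU_y = (0.5·y)/(0.5·x); tangency sets this equal to p_x/p_y.
So 0.5·p_y·y = 0.5·p_x·x; combined with the budget, a share 0.5 of income goes to x.
Demand: x*(p_x,p_y,M) = 0.5·M/p_x and y* = 0.5·M/p_y.
At p_x=7, p_y=12, M=300: x* = 0.5·300/7 = 21.4286, y* = 12.5.

x* = 21.4286, y* = 12.5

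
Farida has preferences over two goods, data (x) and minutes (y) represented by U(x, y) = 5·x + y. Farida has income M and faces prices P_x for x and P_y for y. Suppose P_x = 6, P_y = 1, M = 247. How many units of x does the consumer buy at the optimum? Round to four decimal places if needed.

Linear utility — the consumer picks whichever good has higher MU/price: 5/6 = 0.8333 vs 1/1 = 1.
y gives more utility per dollar, so spend all income on y: y* = M/P_y, x* = 0.
Numerically: x* = 0, y* = 247.

x* = 0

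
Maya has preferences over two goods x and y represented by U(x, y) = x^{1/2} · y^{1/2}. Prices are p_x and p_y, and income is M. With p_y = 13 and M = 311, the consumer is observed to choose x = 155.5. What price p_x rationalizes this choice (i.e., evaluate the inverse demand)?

The MRS is y/x. Set MRS = p_x/p_y.
So 0.5·p_y·y = 0.5·p_x·x; combined with the budget, a share 0.5 of income goes to x.
Demand: x*(p_x,p_y,M) = 0.5·M/p_x and y* = 0.5·M/p_y.
Set x* = 155.5 in the demand function and solve for p_x: p_x = 1.

p_x = 1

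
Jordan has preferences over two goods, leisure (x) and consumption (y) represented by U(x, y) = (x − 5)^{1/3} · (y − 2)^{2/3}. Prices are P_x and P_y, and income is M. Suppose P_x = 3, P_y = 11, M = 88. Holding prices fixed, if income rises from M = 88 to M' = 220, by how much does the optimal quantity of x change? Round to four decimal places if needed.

Δx* = 14.6667

This is Cobb-Douglas in (x−5, y−2): tangency gives 1/3·P_y·(y−2) = 2/3·P_x·(x−5).
After buying the subsistence bundle (5, 2), a share 1/3 of the remaining income goes to x: x* = 5 + 1/3·(M − 5P_x − 2P_y)/P_x.
Discretionary income = 88 − 5·3 − 2·11 = 51; x* = 5 + 1/3·51/3 = 10.6667.
At M' = 220: x* = 25.3333. Change: 25.3333 − 10.6667 = 14.6667.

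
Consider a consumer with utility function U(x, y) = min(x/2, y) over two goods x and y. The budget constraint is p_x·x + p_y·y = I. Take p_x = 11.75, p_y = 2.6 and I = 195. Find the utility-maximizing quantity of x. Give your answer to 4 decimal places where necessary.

x* = 14.9425

With perfect complements, no substitution: consume in ratio x:y = 2:1.
Budget: p_x·x + p_y·(1/2)·x = I, so (2·p_x + p_y)·x = 2·I.
Demand: x*(p_x,p_y,I) = 2·I/(2·p_x + p_y), y* = I/(2·p_x + p_y).
Here 2·11.75 + 2.6 = 26.1, giving x* = 14.9425.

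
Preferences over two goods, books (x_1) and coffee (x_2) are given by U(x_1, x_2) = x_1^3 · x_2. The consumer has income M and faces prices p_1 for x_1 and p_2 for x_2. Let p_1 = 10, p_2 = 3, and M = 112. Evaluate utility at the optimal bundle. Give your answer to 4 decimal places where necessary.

Tangency: MRS = 3·x_2/x_1 = p_1/p_2.
Rearranging, p_2·x_2 = (1/3)·p_1·x_1. Substituting into the budget gives p_1·x_1·(1 + (1/3)) = M.
Demand: x_1*(p_1,p_2,M) = 0.75·M/p_1 and x_2* = 0.25·M/p_2.
At p_1=10, p_2=3, M=112: x_1* = 0.75·112/10 = 8.4, x_2* = 9.3333.
Utility at the optimum: U(8.4, 9.3333) = 5531.904.

V = 5531.904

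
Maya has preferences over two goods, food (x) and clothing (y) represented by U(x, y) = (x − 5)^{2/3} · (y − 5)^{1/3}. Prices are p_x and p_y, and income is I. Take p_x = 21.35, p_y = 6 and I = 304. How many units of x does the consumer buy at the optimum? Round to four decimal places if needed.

x* = 10.2225

Let x' = x−5, y' = y−5. MRS = 2·y'/x' = p_x/p_y.
Substituting into the budget: x* = 5 + 2/3·(I − 5·p_x − 5·p_y)/p_x, and y* = 5 + 1/3·(…)/p_y.
Discretionary income = 304 − 5·21.35 − 5·6 = 167.25; x* = 5 + 2/3·167.25/21.35 = 10.2225.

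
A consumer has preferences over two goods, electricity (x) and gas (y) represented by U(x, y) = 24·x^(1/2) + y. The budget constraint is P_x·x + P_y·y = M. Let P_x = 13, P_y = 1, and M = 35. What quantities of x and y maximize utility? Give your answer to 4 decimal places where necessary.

x* = 0.8521, y* = 23.9231

Utility is quasi-linear in y; the FOC for x is 12/√x = P_x/P_y.
Thus x* = (12·P_y/P_x)² — independent of M — with the rest of income spent on y.
Plugging in: x* = (12·1/13)² = 0.8521, y* = 23.9231.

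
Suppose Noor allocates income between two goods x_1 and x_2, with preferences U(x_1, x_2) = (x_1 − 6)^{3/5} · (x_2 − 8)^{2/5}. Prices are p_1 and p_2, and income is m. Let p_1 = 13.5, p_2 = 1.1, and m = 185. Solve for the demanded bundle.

Substituting into the budget: x_1* = 6 + 0.6·(m − 6·p_1 − 8·p_2)/p_1, and x_2* = 8 + 0.4·(…)/p_2.
Discretionary income = 185 − 6·13.5 − 8·1.1 = 95.2; x_1* = 6 + 0.6·95.2/13.5 = 10.2311; x_2* = 8 + 0.4·95.2/1.1 = 42.6182.

x_1* = 10.2311, x_2* = 42.6182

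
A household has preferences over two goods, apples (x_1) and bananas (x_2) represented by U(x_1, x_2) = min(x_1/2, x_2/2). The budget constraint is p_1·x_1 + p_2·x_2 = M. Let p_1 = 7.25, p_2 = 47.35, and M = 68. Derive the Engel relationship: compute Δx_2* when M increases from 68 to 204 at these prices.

With perfect complements, no substitution: consume in ratio x_1:x_2 = 2:2.
Budget: p_1·x_1 + p_2·x_1 = M, so (2·p_1 + 2·p_2)·x_1 = 2·M.
Demand: x_1*(p_1,p_2,M) = 2·M/(2·p_1 + 2·p_2), x_2* = 2·M/(2·p_1 + 2·p_2).
Here 2·7.25 + 2·47.35 = 109.2, giving x_2* = 1.2454.
At M' = 204: x_2* = 3.7363. Change: 3.7363 − 1.2454 = 2.4908.

Δx_2* = 2.4908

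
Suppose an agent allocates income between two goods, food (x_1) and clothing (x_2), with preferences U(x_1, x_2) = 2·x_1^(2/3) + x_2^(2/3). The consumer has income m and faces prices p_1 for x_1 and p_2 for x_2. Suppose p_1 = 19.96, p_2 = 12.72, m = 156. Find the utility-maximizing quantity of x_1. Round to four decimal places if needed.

Numerically x_2/x_1 = 0.482981, so x_1* = 156/(19.96 + 12.72·0.482981) = 5.9762.

x_1* = 5.9762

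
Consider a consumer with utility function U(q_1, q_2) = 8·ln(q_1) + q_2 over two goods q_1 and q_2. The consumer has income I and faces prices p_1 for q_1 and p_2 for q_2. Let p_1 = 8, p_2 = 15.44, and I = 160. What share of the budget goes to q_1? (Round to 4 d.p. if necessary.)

share on q_1 = 0.772

Set MRS = p_1/p_2: (8/q_1)/1 = p_1/p_2.
So q_1*(p_1,p_2) = 8·p_2/p_1, independent of income; and q_2* = (I − 8·p_2)/p_2.
At the given prices: q_1* = 8·15.44/8 = 15.44, and q_2* = 2.3627.
Expenditure on q_1: 8·15.44 = 123.52; share = 0.772.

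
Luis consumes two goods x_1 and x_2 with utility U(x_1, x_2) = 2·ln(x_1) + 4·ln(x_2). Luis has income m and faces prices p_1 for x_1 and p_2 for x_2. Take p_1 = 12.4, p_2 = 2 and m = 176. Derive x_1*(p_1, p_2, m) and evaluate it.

x_1* = 4.7312

The MRS is (1/2)·x_2/x_1. Set MRS = p_1/p_2.
So 2·p_2·x_2 = 4·p_1·x_1; combined with the budget, a share 1/3 of income goes to x_1.
Demand: x_1*(p_1,p_2,m) = 1/3·m/p_1 and x_2* = 2/3·m/p_2.
At p_1=12.4, p_2=2, m=176: x_1* = 1/3·176/12.4 = 4.7312.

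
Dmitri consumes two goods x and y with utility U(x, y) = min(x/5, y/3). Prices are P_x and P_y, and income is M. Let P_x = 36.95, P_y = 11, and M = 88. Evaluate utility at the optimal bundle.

With perfect complements, no substitution: consume in ratio x:y = 5:3.
Budget: P_x·x + P_y·(3/5)·x = M, so (5·P_x + 3·P_y)·x = 5·M.
Demand: x*(P_x,P_y,M) = 5·M/(5·P_x + 3·P_y), y* = 3·M/(5·P_x + 3·P_y).
Here 5·36.95 + 3·11 = 217.75, giving x* = 2.0207 and y* = 1.2124.
Utility at the optimum: U(2.0207, 1.2124) = 0.4041.

V = 0.4041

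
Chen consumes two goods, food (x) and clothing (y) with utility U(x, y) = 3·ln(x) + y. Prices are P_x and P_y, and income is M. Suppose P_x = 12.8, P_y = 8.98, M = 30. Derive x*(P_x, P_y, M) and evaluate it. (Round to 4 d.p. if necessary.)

x* = 2.1047

MU_x = 3/x, MU_y = 1. Tangency: 3/x = P_x/P_y.
So x*(P_x,P_y) = 3·P_y/P_x, independent of income; and y* = (M − 3·P_y)/P_y.
At the given prices: x* = 3·8.98/12.8 = 2.1047.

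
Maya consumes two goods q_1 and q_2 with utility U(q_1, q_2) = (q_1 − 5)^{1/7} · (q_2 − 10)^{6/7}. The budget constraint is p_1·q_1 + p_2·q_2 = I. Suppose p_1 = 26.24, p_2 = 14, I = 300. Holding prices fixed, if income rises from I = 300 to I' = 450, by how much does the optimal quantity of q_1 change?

Δq_1* = 0.8166

Discretionary income = 300 − 5·26.24 − 10·14 = 28.8; q_1* = 5 + 1/7·28.8/26.24 = 5.1568.
At I' = 450: q_1* = 5.9734. Change: 5.9734 − 5.1568 = 0.8166.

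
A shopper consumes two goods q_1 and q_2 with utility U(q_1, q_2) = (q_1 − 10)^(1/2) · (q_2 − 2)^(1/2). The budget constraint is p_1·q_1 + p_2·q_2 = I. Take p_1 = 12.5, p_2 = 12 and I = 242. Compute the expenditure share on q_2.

Let q_1' = q_1−10, q_2' = q_2−2. MRS = q_2'/q_1' = p_1/p_2.
After buying the subsistence bundle (10, 2), a share 0.5 of the remaining income goes to q_1: q_1* = 10 + 0.5·(I − 10p_1 − 2p_2)/p_1.
Discretionary income = 242 − 10·12.5 − 2·12 = 93; q_1* = 10 + 0.5·93/12.5 = 13.72; q_2* = 2 + 0.5·93/12 = 5.875.
Expenditure on q_2: 12·5.875 = 70.5; share = 0.2913.

share on q_2 = 0.2913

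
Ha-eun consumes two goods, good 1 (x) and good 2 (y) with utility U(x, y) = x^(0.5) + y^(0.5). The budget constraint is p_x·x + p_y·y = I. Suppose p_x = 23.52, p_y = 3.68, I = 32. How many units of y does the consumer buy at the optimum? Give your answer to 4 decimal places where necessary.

y* = 7.5192

MRS = MU_x/MU_y = (y/x)^(0.5). Set equal to p_x/p_y.
Hence y/x = (p_x/p_y)^(1/(0.5)), i.e. raised to the 2 power.
Substitute y = (y/x)·x into the budget: x* = I/(p_x + p_y·(y/x)).
Numerically y/x = 40.848771, so x* = 32/(23.52 + 3.68·40.848771) = 0.1841 and y* = 40.848771·0.1841 = 7.5192.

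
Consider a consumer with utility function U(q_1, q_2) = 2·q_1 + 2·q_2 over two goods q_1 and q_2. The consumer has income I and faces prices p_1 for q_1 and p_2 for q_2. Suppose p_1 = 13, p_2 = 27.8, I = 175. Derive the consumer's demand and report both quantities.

q_1* = 13.4615, q_2* = 0

Perfect substitutes: compare marginal utility per dollar. 2/p_1 vs 2/p_2 → 0.1538 vs 0.0719.
q_1 gives more utility per dollar, so spend all income on q_1: q_1* = I/p_1, q_2* = 0.
Numerically: q_1* = 13.4615, q_2* = 0.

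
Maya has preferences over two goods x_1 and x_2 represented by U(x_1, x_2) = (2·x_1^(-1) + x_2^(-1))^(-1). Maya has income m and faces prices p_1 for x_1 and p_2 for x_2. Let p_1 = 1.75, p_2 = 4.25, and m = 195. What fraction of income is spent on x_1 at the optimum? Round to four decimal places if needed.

share on x_1 = 0.4757

MRS = MU_x_1/MU_x_2 = 2·(x_2/x_1)^(2). Set equal to p_1/p_2.
Solve for the ratio: x_2/x_1 = [(1/2)·p_1/p_2]^(0.5).
With the ratio pinned down, the budget gives x_1* = m/(p_1 + p_2·(x_2/x_1)) and x_2* = (x_2/x_1)·x_1*.
Numerically x_2/x_1 = 0.453743, so x_1* = 195/(1.75 + 4.25·0.453743) = 53.0121 and x_2* = 0.453743·53.0121 = 24.0538.
Expenditure on x_1: 1.75·53.0121 = 92.7712; share = 0.4757.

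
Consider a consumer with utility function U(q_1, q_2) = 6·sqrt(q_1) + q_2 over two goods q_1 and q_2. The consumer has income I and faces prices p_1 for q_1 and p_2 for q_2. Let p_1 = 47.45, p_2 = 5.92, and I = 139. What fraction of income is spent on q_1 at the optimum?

MU_q_1 = 3/√q_1, MU_q_2 = 1. Tangency: 3/√q_1 = p_1/p_2.
Thus q_1* = (3·p_2/p_1)² — independent of I — with the rest of income spent on q_2.
Plugging in: q_1* = (3·5.92/47.45)² = 0.1401, q_2* = 22.3569.
Expenditure on q_1: 47.45·0.1401 = 6.6474; share = 0.0478.

share on q_1 = 0.0478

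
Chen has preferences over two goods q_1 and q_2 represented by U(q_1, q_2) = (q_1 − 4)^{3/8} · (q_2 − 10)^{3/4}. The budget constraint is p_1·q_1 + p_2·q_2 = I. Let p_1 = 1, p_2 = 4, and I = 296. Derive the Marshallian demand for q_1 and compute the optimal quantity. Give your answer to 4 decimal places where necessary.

q_1* = 88

This is Cobb-Douglas in (q_1−4, q_2−10): tangency gives 0.375·p_2·(q_2−10) = 0.75·p_1·(q_1−4).
After buying the subsistence bundle (4, 10), a share 1/3 of the remaining income goes to q_1: q_1* = 4 + 1/3·(I − 4p_1 − 10p_2)/p_1.
Discretionary income = 296 − 4·1 − 10·4 = 252; q_1* = 4 + 1/3·252/1 = 88.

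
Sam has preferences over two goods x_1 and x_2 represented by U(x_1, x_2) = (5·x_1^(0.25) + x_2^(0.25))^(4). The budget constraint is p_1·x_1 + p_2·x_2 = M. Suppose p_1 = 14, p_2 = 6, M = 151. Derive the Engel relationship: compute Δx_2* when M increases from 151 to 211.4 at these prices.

Δx_2* = 1.3519

Numerically x_2/x_1 = 0.361973, so x_1* = 151/(14 + 6·0.361973) = 9.3372 and x_2* = 0.361973·9.3372 = 3.3798.
At M' = 211.4: x_2* = 4.7317. Change: 4.7317 − 3.3798 = 1.3519.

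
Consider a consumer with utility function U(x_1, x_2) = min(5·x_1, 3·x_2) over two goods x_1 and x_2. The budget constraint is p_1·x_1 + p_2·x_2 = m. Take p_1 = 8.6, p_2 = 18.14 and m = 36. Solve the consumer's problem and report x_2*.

x_2* = 1.5451

Here 3·8.6 + 5·18.14 = 116.5, giving x_2* = 1.5451.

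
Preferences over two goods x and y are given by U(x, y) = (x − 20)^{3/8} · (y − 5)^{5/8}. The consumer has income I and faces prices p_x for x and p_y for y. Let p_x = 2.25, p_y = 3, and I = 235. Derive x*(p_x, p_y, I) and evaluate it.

x* = 49.1667

MRS = (3/5)·(y−5)/(x−20). Tangency with p_x/p_y gives y−5 = (5/3)·(p_x/p_y)·(x−20).
After buying the subsistence bundle (20, 5), a share 0.375 of the remaining income goes to x: x* = 20 + 0.375·(I − 20p_x − 5p_y)/p_x.
Discretionary income = 235 − 20·2.25 − 5·3 = 175; x* = 20 + 0.375·175/2.25 = 49.1667.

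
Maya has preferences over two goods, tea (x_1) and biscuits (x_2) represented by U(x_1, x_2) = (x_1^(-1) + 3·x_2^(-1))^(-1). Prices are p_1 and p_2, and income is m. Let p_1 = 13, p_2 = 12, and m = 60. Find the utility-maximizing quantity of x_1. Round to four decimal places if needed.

From the CES first-order condition, (1/3)·(x_2/x_1)^(2) = p_1/p_2.
Hence x_2/x_1 = (3·p_1/p_2)^(1/(2)), i.e. raised to the 0.5 power.
With the ratio pinned down, the budget gives x_1* = m/(p_1 + p_2·(x_2/x_1)) and x_2* = (x_2/x_1)·x_1*.
Numerically x_2/x_1 = 1.802776, so x_1* = 60/(13 + 12·1.802776) = 1.7324.

x_1* = 1.7324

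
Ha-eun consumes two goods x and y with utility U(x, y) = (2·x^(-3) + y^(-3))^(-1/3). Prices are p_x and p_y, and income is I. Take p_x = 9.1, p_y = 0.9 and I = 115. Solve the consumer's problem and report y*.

y* = 16.5022

MRS = MU_x/MU_y = 2·(y/x)^(4). Set equal to p_x/p_y.
Solve for the ratio: y/x = [(1/2)·p_x/p_y]^(0.25).
With the ratio pinned down, the budget gives x* = I/(p_x + p_y·(y/x)) and y* = (y/x)·x*.
Numerically y/x = 1.499485, so x* = 115/(9.1 + 0.9·1.499485) = 11.0053 and y* = 1.499485·11.0053 = 16.5022.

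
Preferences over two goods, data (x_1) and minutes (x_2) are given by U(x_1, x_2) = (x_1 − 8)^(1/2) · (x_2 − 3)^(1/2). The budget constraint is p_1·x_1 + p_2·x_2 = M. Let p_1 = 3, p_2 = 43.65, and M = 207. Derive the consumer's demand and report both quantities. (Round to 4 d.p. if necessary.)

x_1* = 16.675, x_2* = 3.5962

Substituting into the budget: x_1* = 8 + 0.5·(M − 8·p_1 − 3·p_2)/p_1, and x_2* = 3 + 0.5·(…)/p_2.
Discretionary income = 207 − 8·3 − 3·43.65 = 52.05; x_1* = 8 + 0.5·52.05/3 = 16.675; x_2* = 3 + 0.5·52.05/43.65 = 3.5962.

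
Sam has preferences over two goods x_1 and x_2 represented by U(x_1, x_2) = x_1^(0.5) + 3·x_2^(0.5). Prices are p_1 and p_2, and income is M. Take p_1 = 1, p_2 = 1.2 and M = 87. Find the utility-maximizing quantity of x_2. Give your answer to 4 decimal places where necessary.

x_2* = 63.9706

From the CES first-order condition, (1/3)·(x_2/x_1)^(0.5) = p_1/p_2.
Solve for the ratio: x_2/x_1 = [3·p_1/p_2]^(2).
With the ratio pinned down, the budget gives x_1* = M/(p_1 + p_2·(x_2/x_1)) and x_2* = (x_2/x_1)·x_1*.
Numerically x_2/x_1 = 6.25, so x_1* = 87/(1 + 1.2·6.25) = 10.2353 and x_2* = 6.25·10.2353 = 63.9706.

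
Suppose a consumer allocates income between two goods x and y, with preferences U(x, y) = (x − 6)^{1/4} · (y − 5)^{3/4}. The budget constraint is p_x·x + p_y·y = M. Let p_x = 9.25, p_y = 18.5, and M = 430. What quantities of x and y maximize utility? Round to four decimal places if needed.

x* = 13.6216, y* = 16.4324

MRS = (1/3)·(y−5)/(x−6). Tangency with p_x/p_y gives y−5 = 3·(p_x/p_y)·(x−6).
After buying the subsistence bundle (6, 5), a share 0.25 of the remaining income goes to x: x* = 6 + 0.25·(M − 6p_x − 5p_y)/p_x.
Discretionary income = 430 − 6·9.25 − 5·18.5 = 282; x* = 6 + 0.25·282/9.25 = 13.6216; y* = 5 + 0.75·282/18.5 = 16.4324.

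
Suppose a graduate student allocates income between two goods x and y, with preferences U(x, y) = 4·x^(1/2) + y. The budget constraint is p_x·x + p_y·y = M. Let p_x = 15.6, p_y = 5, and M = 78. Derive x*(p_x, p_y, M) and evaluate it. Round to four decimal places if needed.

x* = 0.4109

Thus x* = (2·p_y/p_x)² — independent of M — with the rest of income spent on y.
Plugging in: x* = (2·5/15.6)² = 0.4109.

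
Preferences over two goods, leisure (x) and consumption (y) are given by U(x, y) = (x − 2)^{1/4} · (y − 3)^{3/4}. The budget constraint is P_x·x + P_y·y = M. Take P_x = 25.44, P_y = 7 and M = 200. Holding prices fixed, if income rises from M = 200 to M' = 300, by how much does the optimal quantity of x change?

Discretionary income = 200 − 2·25.44 − 3·7 = 128.12; x* = 2 + 0.25·128.12/25.44 = 3.259.
At M' = 300: x* = 4.2417. Change: 4.2417 − 3.259 = 0.9827.

Δx* = 0.9827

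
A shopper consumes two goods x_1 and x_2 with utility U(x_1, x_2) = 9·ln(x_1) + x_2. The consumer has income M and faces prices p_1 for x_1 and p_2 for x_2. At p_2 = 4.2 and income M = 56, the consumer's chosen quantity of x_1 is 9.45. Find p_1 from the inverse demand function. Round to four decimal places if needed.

p_1 = 4

MU_x_1 = 9/x_1, MU_x_2 = 1. Tangency: 9/x_1 = p_1/p_2.
So x_1*(p_1,p_2) = 9·p_2/p_1, independent of income; and x_2* = (M − 9·p_2)/p_2.
Set x_1* = 9.45 in the demand function and solve for p_1: p_1 = 4.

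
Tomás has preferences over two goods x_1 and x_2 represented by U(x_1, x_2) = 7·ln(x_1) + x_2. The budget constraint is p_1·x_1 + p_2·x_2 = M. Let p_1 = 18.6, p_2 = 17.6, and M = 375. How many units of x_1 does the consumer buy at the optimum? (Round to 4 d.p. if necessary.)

x_1* = 6.6237

MU_x_1 = 7/x_1, MU_x_2 = 1. Tangency: 7/x_1 = p_1/p_2.
So x_1*(p_1,p_2) = 7·p_2/p_1, independent of income; and x_2* = (M − 7·p_2)/p_2.
At the given prices: x_1* = 7·17.6/18.6 = 6.6237.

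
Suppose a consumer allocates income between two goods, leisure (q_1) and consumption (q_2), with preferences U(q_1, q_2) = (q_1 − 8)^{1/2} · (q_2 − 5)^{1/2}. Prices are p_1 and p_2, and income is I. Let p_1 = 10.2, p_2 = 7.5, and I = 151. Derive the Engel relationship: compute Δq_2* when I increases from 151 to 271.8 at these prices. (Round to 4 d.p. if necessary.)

MRS = (q_2−5)/(q_1−8). Tangency with p_1/p_2 gives q_2−5 = (p_1/p_2)·(q_1−8).
Substituting into the budget: q_1* = 8 + 0.5·(I − 8·p_1 − 5·p_2)/p_1, and q_2* = 5 + 0.5·(…)/p_2.
Discretionary income = 151 − 8·10.2 − 5·7.5 = 31.9; q_2* = 5 + 0.5·31.9/7.5 = 7.1267.
At I' = 271.8: q_2* = 15.18. Change: 15.18 − 7.1267 = 8.0533.

Δq_2* = 8.0533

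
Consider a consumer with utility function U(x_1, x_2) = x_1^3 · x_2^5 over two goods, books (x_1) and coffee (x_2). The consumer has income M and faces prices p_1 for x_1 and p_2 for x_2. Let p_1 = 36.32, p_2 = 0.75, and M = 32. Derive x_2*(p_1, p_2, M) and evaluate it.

The MRS is (3/5)·x_2/x_1. Set MRS = p_1/p_2.
So 3·p_2·x_2 = 5·p_1·x_1; combined with the budget, a share 0.375 of income goes to x_1.
Demand: x_1*(p_1,p_2,M) = 0.375·M/p_1 and x_2* = 0.625·M/p_2.
At p_1=36.32, p_2=0.75, M=32: x_2* = 0.625·32/0.75 = 26.6667.

x_2* = 26.6667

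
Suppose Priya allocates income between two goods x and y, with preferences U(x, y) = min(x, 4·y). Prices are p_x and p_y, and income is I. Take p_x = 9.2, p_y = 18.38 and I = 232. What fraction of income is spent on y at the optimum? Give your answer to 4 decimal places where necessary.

share on y = 0.3331

With perfect complements, no substitution: consume in ratio x:y = 4:1.
Budget: p_x·x + p_y·(1/4)·x = I, so (4·p_x + p_y)·x = 4·I.
Demand: x*(p_x,p_y,I) = 4·I/(4·p_x + p_y), y* = I/(4·p_x + p_y).
Here 4·9.2 + 18.38 = 55.18, giving x* = 16.8177 and y* = 4.2044.
Expenditure on y: 18.38·4.2044 = 77.2773; share = 0.3331.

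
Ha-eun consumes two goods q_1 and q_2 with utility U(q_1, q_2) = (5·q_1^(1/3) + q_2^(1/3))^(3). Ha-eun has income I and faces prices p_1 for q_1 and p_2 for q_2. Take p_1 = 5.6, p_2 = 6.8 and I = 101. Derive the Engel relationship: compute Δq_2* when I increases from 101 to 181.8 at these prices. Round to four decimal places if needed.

Δq_2* = 0.8921

MU_q_1 ∝ 5·q_1^(-2/3), MU_q_2 ∝ q_2^(-2/3), so MRS = 5·(q_2/q_1)^(2/3) = p_1/p_2.
Hence q_2/q_1 = ((1/5)·p_1/p_2)^(1/(2/3)), i.e. raised to the 1.5 power.
With the ratio pinned down, the budget gives q_1* = I/(p_1 + p_2·(q_2/q_1)) and q_2* = (q_2/q_1)·q_1*.
Numerically q_2/q_1 = 0.066844, so q_1* = 101/(5.6 + 6.8·0.066844) = 16.6817 and q_2* = 0.066844·16.6817 = 1.1151.
At I' = 181.8: q_2* = 2.0071. Change: 2.0071 − 1.1151 = 0.8921.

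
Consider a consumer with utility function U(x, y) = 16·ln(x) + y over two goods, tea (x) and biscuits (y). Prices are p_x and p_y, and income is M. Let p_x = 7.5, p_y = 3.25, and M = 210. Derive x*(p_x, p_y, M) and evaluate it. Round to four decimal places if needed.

x* = 6.9333

MU_x = 16/x, MU_y = 1. Tangency: 16/x = p_x/p_y.
So x*(p_x,p_y) = 16·p_y/p_x, independent of income; and y* = (M − 16·p_y)/p_y.
At the given prices: x* = 16·3.25/7.5 = 6.9333.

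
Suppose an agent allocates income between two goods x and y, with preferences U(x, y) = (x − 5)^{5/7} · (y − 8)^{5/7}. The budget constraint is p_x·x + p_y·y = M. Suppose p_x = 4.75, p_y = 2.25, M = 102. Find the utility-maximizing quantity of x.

x* = 11.3421

Let x' = x−5, y' = y−8. MRS = y'/x' = p_x/p_y.
Substituting into the budget: x* = 5 + 0.5·(M − 5·p_x − 8·p_y)/p_x, and y* = 8 + 0.5·(…)/p_y.
Discretionary income = 102 − 5·4.75 − 8·2.25 = 60.25; x* = 5 + 0.5·60.25/4.75 = 11.3421.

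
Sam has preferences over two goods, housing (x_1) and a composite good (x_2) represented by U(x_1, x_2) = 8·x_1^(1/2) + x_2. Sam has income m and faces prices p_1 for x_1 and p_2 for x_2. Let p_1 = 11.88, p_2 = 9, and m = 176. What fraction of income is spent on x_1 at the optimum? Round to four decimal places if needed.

MU_x_1 = 4/√x_1, MU_x_2 = 1. Tangency: 4/√x_1 = p_1/p_2.
Solve: √x_1 = 4·p_2/p_1, so x_1*(p_1,p_2) = (4·p_2/p_1)², and x_2* = (m − p_1·x_1*)/p_2.
Plugging in: x_1* = (4·9/11.88)² = 9.1827, x_2* = 7.4343.
Expenditure on x_1: 11.88·9.1827 = 109.0909; share = 0.6198.

share on x_1 = 0.6198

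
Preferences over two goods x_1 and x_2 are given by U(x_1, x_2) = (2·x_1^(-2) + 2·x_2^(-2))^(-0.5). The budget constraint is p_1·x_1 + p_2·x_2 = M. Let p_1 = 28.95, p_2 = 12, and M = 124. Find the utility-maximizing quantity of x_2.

From the CES first-order condition, (x_2/x_1)^(3) = p_1/p_2.
Hence x_2/x_1 = (p_1/p_2)^(1/(3)), i.e. raised to the 1/3 power.
Substitute x_2 = (x_2/x_1)·x_1 into the budget: x_1* = M/(p_1 + p_2·(x_2/x_1)).
Numerically x_2/x_1 = 1.341186, so x_1* = 124/(28.95 + 12·1.341186) = 2.7528 and x_2* = 1.341186·2.7528 = 3.6921.

x_2* = 3.6921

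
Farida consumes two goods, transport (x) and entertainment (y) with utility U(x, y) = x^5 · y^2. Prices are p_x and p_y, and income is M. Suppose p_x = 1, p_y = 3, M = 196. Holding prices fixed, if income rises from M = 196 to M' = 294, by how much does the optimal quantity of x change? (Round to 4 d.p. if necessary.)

MU_x/MU_y = (5·y)/(2·x); tangency sets this equal to p_x/p_y.
Rearranging, p_y·y = (2/5)·p_x·x. Substituting into the budget gives p_x·x·(1 + (2/5)) = M.
Demand: x*(p_x,p_y,M) = 5/7·M/p_x and y* = 2/7·M/p_y.
At p_x=1, p_y=3, M=196: x* = 5/7·196/1 = 140.
At M' = 294: x* = 210. Change: 210 − 140 = 70.

Δx* = 70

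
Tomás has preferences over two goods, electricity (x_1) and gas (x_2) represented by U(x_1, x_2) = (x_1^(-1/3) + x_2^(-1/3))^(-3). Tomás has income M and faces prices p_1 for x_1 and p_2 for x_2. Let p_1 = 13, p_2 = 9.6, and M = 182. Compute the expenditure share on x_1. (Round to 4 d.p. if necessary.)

share on x_1 = 0.5189

MRS = MU_x_1/MU_x_2 = (x_2/x_1)^(4/3). Set equal to p_1/p_2.
Hence x_2/x_1 = (p_1/p_2)^(1/(4/3)), i.e. raised to the 0.75 power.
With the ratio pinned down, the budget gives x_1* = M/(p_1 + p_2·(x_2/x_1)) and x_2* = (x_2/x_1)·x_1*.
Numerically x_2/x_1 = 1.255319, so x_1* = 182/(13 + 9.6·1.255319) = 7.2652 and x_2* = 1.255319·7.2652 = 9.1201.
Expenditure on x_1: 13·7.2652 = 94.4471; share = 0.5189.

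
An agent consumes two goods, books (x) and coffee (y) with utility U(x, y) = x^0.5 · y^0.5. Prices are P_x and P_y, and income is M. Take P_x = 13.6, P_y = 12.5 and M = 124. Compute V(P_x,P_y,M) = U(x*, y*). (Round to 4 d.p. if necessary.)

V = 4.7552

Tangency: MRS = y/x = P_x/P_y.
So 0.5·P_y·y = 0.5·P_x·x; combined with the budget, a share 0.5 of income goes to x.
Demand: x*(P_x,P_y,M) = 0.5·M/P_x and y* = 0.5·M/P_y.
At P_x=13.6, P_y=12.5, M=124: x* = 0.5·124/13.6 = 4.5588, y* = 4.96.
Utility at the optimum: U(4.5588, 4.96) = 4.7552.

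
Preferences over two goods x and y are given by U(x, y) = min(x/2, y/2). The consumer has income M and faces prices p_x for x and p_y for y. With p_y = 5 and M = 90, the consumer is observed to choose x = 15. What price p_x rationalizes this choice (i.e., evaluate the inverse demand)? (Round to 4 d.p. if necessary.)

With perfect complements, no substitution: consume in ratio x:y = 2:2.
Budget: p_x·x + p_y·x = M, so (2·p_x + 2·p_y)·x = 2·M.
Demand: x*(p_x,p_y,M) = 2·M/(2·p_x + 2·p_y), y* = 2·M/(2·p_x + 2·p_y).
Set x* = 15 in the demand function and solve for p_x: p_x = 1.

p_x = 1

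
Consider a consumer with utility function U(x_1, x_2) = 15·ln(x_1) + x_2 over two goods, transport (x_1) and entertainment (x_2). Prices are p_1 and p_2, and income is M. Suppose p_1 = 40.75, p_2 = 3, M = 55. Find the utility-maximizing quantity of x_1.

x_1* = 1.1043

MU_x_1 = 15/x_1, MU_x_2 = 1. Tangency: 15/x_1 = p_1/p_2.
So x_1*(p_1,p_2) = 15·p_2/p_1, independent of income; and x_2* = (M − 15·p_2)/p_2.
At the given prices: x_1* = 15·3/40.75 = 1.1043.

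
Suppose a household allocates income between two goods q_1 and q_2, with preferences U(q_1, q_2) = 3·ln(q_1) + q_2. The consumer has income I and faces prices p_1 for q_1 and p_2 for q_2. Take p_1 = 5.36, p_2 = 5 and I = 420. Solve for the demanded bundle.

q_1* = 2.7985, q_2* = 81

MU_q_1 = 3/q_1, MU_q_2 = 1. Tangency: 3/q_1 = p_1/p_2.
So q_1*(p_1,p_2) = 3·p_2/p_1, independent of income; and q_2* = (I − 3·p_2)/p_2.
At the given prices: q_1* = 3·5/5.36 = 2.7985, and q_2* = 81.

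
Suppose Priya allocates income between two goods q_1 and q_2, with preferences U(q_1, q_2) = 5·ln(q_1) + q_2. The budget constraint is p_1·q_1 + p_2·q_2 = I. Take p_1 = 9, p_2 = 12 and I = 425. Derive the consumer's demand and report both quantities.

So q_1*(p_1,p_2) = 5·p_2/p_1, independent of income; and q_2* = (I − 5·p_2)/p_2.
At the given prices: q_1* = 5·12/9 = 6.6667, and q_2* = 30.4167.

q_1* = 6.6667, q_2* = 30.4167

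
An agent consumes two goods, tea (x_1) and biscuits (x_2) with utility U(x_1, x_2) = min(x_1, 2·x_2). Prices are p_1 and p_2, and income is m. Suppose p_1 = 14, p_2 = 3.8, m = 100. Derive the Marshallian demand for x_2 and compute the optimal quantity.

x_2* = 3.1447

Leontief preferences: the optimum is at the kink where x_1/2 = x_2/1, i.e. x_2 = (1/2)·x_1.
Budget: p_1·x_1 + p_2·(1/2)·x_1 = m, so (2·p_1 + p_2)·x_1 = 2·m.
Demand: x_1*(p_1,p_2,m) = 2·m/(2·p_1 + p_2), x_2* = m/(2·p_1 + p_2).
Here 2·14 + 3.8 = 31.8, giving x_2* = 3.1447.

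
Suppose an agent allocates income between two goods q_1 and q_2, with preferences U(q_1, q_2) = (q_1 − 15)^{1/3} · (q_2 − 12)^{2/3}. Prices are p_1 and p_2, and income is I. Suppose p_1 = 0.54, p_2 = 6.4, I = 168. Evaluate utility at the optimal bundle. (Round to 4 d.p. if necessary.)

Let q_1' = q_1−15, q_2' = q_2−12. MRS = (1/2)·q_2'/q_1' = p_1/p_2.
After buying the subsistence bundle (15, 12), a share 1/3 of the remaining income goes to q_1: q_1* = 15 + 1/3·(I − 15p_1 − 12p_2)/p_1.
Discretionary income = 168 − 15·0.54 − 12·6.4 = 83.1; q_1* = 15 + 1/3·83.1/0.54 = 66.2963; q_2* = 12 + 2/3·83.1/6.4 = 20.6562.
Utility at the optimum: U(66.2963, 20.6562) = 15.6645.

V = 15.6645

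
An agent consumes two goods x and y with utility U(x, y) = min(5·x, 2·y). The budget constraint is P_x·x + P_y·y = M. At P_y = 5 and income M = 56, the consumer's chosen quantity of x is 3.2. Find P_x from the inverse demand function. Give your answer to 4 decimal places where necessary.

With perfect complements, no substitution: consume in ratio x:y = 2:5.
Budget: P_x·x + P_y·(5/2)·x = M, so (2·P_x + 5·P_y)·x = 2·M.
Demand: x*(P_x,P_y,M) = 2·M/(2·P_x + 5·P_y), y* = 5·M/(2·P_x + 5·P_y).
Set x* = 3.2 in the demand function and solve for P_x: P_x = 5.

P_x = 5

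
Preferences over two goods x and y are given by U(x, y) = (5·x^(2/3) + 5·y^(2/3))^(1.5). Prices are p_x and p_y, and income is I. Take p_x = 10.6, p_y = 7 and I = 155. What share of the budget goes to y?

MRS = MU_x/MU_y = (y/x)^(1/3). Set equal to p_x/p_y.
Hence y/x = (p_x/p_y)^(1/(1/3)), i.e. raised to the 3 power.
With the ratio pinned down, the budget gives x* = I/(p_x + p_y·(y/x)) and y* = (y/x)·x*.
Numerically y/x = 3.47235, so x* = 155/(10.6 + 7·3.47235) = 4.4404 and y* = 3.47235·4.4404 = 15.4188.
Expenditure on y: 7·15.4188 = 107.9313; share = 0.6963.

share on y = 0.6963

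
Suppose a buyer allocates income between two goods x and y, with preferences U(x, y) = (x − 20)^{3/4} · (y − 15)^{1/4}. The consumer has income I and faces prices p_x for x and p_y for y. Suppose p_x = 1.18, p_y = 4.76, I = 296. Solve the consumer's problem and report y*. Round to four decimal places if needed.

Let x' = x−20, y' = y−15. MRS = 3·y'/x' = p_x/p_y.
After buying the subsistence bundle (20, 15), a share 0.75 of the remaining income goes to x: x* = 20 + 0.75·(I − 20p_x − 15p_y)/p_x.
Discretionary income = 296 − 20·1.18 − 15·4.76 = 201; y* = 15 + 0.25·201/4.76 = 25.5567.

y* = 25.5567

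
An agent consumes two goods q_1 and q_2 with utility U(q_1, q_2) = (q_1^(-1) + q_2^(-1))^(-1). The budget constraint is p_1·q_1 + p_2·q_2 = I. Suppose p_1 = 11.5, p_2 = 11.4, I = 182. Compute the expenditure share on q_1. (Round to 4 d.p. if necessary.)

From the CES first-order condition, (q_2/q_1)^(2) = p_1/p_2.
Hence q_2/q_1 = (p_1/p_2)^(1/(2)), i.e. raised to the 0.5 power.
With the ratio pinned down, the budget gives q_1* = I/(p_1 + p_2·(q_2/q_1)) and q_2* = (q_2/q_1)·q_1*.
Numerically q_2/q_1 = 1.004376, so q_1* = 182/(11.5 + 11.4·1.004376) = 7.9303 and q_2* = 1.004376·7.9303 = 7.965.
Expenditure on q_1: 11.5·7.9303 = 91.1987; share = 0.5011.

share on q_1 = 0.5011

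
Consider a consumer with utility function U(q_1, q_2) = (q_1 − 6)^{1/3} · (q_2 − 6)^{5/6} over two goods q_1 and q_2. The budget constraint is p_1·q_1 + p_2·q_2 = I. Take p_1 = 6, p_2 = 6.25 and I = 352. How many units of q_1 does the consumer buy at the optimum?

Discretionary income = 352 − 6·6 − 6·6.25 = 278.5; q_1* = 6 + 2/7·278.5/6 = 19.2619.

q_1* = 19.2619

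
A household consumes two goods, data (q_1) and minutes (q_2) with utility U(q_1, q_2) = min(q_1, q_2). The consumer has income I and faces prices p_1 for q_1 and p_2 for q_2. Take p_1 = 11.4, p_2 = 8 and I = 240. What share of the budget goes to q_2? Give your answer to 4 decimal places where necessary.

share on q_2 = 0.4124

Leontief preferences: the optimum is at the kink where q_1/1 = q_2/1, i.e. q_2 = q_1.
Budget: p_1·q_1 + p_2·q_1 = I, so (p_1 + p_2)·q_1 = I.
Demand: q_1*(p_1,p_2,I) = I/(p_1 + p_2), q_2* = I/(p_1 + p_2).
Here 11.4 + 8 = 19.4, giving q_1* = 12.3711 and q_2* = 12.3711.
Expenditure on q_2: 8·12.3711 = 98.9691; share = 0.4124.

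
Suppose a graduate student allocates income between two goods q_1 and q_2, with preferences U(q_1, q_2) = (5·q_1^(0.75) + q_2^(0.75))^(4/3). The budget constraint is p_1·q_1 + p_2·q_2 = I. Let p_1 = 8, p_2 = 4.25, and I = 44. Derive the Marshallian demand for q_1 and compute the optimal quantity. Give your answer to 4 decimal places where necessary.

q_1* = 5.4419

From the CES first-order condition, 5·(q_2/q_1)^(0.25) = p_1/p_2.
Hence q_2/q_1 = ((1/5)·p_1/p_2)^(1/(0.25)), i.e. raised to the 4 power.
With the ratio pinned down, the budget gives q_1* = I/(p_1 + p_2·(q_2/q_1)) and q_2* = (q_2/q_1)·q_1*.
Numerically q_2/q_1 = 0.020087, so q_1* = 44/(8 + 4.25·0.020087) = 5.4419.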